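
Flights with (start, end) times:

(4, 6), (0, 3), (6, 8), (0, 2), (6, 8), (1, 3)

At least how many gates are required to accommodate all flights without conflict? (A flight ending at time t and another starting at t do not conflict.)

starts: [0, 0, 1, 4, 6, 6]
ends:   [2, 3, 3, 6, 8, 8]
s0→1 s0→2 s1→3  — peak 3.

3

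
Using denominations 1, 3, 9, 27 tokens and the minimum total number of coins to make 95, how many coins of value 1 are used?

Greedy: take as many of the largest coin as possible, then repeat with the remainder.
95 = 3×27 + 1×9 + 1×3 + 2×1
Count of 1: 2

2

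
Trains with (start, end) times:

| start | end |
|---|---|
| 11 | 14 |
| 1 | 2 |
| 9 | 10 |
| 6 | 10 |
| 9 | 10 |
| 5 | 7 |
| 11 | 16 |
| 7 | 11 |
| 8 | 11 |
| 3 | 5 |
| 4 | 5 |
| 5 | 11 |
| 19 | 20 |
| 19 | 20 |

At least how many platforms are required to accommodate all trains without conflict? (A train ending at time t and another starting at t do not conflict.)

6

The answer is the maximum number of intervals overlapping at any instant.
starts: [1, 3, 4, 5, 5, 6, 7, 8, 9, 9, 11, 11, 19, 19]
ends:   [2, 5, 5, 7, 10, 10, 10, 11, 11, 11, 14, 16, 20, 20]
s1→1 e2→0 s3→1 s4→2 e5→1 e5→0 s5→1 s5→2 s6→3 e7→2 s7→3 s8→4 s9→5 s9→6  — peak 6.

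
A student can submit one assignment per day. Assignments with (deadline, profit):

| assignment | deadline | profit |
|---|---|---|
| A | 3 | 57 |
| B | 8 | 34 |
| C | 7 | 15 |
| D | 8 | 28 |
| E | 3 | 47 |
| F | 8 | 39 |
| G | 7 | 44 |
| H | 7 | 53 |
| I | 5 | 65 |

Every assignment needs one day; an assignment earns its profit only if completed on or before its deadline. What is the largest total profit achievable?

367

Take jobs in profit order; each goes to the latest open slot no later than its deadline.
Profit order: I=65 A=57 H=53 E=47 G=44 F=39 B=34 D=28 C=15
Assign: I→slot 5, A→slot 3, H→slot 7, E→slot 2, G→slot 6, F→slot 8, B→slot 4, D→slot 1, C skipped.
Slots: [1:D] [2:E] [3:A] [4:B] [5:I] [6:G] [7:H] [8:F]
Profit = 28 + 47 + 57 + 34 + 65 + 44 + 53 + 39 = 367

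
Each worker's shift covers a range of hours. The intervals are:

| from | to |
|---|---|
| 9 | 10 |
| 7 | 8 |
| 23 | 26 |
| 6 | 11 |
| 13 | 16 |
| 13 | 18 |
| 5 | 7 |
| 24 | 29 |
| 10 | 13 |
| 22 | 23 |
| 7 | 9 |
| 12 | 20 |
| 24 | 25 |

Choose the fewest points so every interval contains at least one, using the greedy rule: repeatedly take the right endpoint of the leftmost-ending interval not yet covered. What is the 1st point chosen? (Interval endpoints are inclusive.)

7

Process intervals by earliest right end; each time one isn't hit yet, stab at its right endpoint.
Sorted: [5,7] [7,8] [7,9] [9,10] [6,11] [10,13] [13,16] [13,18] [12,20] [22,23] [24,25] [23,26] [24,29]
{[5,7],[7,8],[7,9]} hit by 7; {[9,10],[6,11],[10,13]} hit by 10; {[13,16],[13,18],[12,20]} hit by 16; {[22,23]} hit by 23; {[24,25],[23,26],[24,29]} hit by 25.
Points: 7, 10, 16, 23, 25 (5 total).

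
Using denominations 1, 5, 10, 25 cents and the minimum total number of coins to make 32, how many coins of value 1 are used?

2

Greedy: take as many of the largest coin as possible, then repeat with the remainder.
32 = 1×25 + 1×5 + 2×1
Count of 1: 2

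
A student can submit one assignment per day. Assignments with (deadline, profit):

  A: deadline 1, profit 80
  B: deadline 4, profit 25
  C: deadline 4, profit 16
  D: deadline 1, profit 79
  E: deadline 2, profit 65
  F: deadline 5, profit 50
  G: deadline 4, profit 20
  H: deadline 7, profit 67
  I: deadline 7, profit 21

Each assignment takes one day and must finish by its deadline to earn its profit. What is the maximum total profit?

328

Take jobs in profit order; each goes to the latest open slot no later than its deadline.
Profit order: A=80 D=79 H=67 E=65 F=50 B=25 I=21 G=20 C=16
Assign: A→slot 1, D skipped, H→slot 7, E→slot 2, F→slot 5, B→slot 4, I→slot 6, G→slot 3, C skipped.
Slots: [1:A] [2:E] [3:G] [4:B] [5:F] [6:I] [7:H]
Profit = 80 + 65 + 20 + 25 + 50 + 21 + 67 = 328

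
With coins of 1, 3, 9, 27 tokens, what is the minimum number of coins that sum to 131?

Use the largest denomination that fits, subtract, and repeat.
131 = 4×27 + 2×9 + 1×3 + 2×1
Total coins = 4 + 2 + 1 + 2 = 9

9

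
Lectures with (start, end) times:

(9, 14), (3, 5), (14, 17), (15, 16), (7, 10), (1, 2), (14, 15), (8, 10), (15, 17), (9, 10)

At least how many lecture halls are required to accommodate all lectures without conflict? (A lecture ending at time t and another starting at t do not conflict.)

The answer is the maximum number of intervals overlapping at any instant.
Events (time:±→running): 1:+→1 2:-→0 3:+→1 5:-→0 7:+→1 8:+→2 9:+→3 9:+→4 … peak 4.

4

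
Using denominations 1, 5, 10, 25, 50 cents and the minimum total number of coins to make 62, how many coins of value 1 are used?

2

62 − 1×50→12 − 1×10→2 − 2×1→0
Count of 1: 2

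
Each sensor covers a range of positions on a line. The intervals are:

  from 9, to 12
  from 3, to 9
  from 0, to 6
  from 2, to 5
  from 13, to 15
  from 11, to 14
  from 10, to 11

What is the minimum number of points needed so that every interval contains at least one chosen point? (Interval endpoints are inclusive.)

3

Sort by right endpoint; whenever an interval is uncovered, place a point at its right end.
Sorted: [2,5] [0,6] [3,9] [10,11] [9,12] [11,14] [13,15]
{[2,5],[0,6],[3,9]} hit by 5; {[10,11],[9,12],[11,14]} hit by 11; {[13,15]} hit by 15.
Points: 5, 11, 15 (3 total).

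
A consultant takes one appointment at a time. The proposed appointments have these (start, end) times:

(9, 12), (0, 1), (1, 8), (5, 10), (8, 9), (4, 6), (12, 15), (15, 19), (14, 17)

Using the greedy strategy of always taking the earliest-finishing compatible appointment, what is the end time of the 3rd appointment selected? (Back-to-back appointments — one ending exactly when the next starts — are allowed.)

9

Order by finish time; keep every interval that doesn't clash with the previous kept one.
By end time: (0,1), (4,6), (1,8), (8,9), (5,10), (9,12), (12,15), (14,17), (15,19).
Pick (0,1); next start ≥ 1 → (4,6); next start ≥ 6 → (8,9); next start ≥ 9 → (9,12); next start ≥ 12 → (12,15); next start ≥ 15 → (15,19).
Selected: (0,1) (4,6) (8,9) (9,12) (12,15) (15,19)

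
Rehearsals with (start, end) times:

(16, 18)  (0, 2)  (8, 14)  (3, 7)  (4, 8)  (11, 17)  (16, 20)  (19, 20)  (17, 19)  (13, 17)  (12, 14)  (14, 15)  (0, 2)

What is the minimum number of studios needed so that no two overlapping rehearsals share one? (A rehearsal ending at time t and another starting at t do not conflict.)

The answer is the maximum number of intervals overlapping at any instant.
starts: [0, 0, 3, 4, 8, 11, 12, 13, 14, 16, 16, 17, 19]
ends:   [2, 2, 7, 8, 14, 14, 15, 17, 17, 18, 19, 20, 20]
s0→1 s0→2 e2→1 e2→0 s3→1 s4→2 e7→1 e8→0 s8→1 s11→2 s12→3 s13→4  — peak 4.

4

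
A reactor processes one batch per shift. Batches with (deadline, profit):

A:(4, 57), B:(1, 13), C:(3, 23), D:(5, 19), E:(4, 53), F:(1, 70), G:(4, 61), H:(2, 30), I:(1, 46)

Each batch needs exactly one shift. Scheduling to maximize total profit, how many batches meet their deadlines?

5

Take jobs in profit order; each goes to the latest open slot no later than its deadline.
By profit: F(d1,70), G(d4,61), A(d4,57), E(d4,53), I(d1,46), H(d2,30), C(d3,23), D(d5,19), B(d1,13)
F→slot 1; G→slot 4; A→slot 3; E→slot 2; I skipped; H skipped; C skipped; D→slot 5; B skipped.
5 of 9 scheduled.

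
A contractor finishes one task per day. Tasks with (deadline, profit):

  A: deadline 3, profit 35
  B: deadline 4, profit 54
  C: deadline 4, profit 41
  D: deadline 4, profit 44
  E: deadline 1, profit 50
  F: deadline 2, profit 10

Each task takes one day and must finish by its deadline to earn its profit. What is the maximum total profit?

Sort by profit descending; place each in the latest free slot ≤ its deadline.
Profit order: B=54 E=50 D=44 C=41 A=35 F=10
Assign: B→slot 4, E→slot 1, D→slot 3, C→slot 2, A skipped, F skipped.
Slots: [1:E] [2:C] [3:D] [4:B]
Profit = 50 + 41 + 44 + 54 = 189

189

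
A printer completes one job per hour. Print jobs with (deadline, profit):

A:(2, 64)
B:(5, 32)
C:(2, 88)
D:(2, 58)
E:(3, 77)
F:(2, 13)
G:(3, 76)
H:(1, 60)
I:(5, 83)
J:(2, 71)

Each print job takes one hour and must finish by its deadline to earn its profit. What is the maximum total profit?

356

By profit: C(d2,88), I(d5,83), E(d3,77), G(d3,76), J(d2,71), A(d2,64), H(d1,60), D(d2,58), B(d5,32), F(d2,13)
C→slot 2; I→slot 5; E→slot 3; G→slot 1; J skipped; A skipped; H skipped; D skipped; B→slot 4; F skipped.
Profit = 76 + 88 + 77 + 32 + 83 = 356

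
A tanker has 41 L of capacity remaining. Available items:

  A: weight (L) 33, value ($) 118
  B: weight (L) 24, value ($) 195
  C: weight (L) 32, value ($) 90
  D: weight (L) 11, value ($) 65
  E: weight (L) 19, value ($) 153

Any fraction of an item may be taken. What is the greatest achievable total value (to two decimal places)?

331.89

Sort by value per unit weight and fill in that order.
Order: B (195/24=8.12) > E (153/19=8.05) > D (65/11=5.91) > A (118/33=3.58) > C (90/32=2.81)
Fill: take B (24 @ 195) → take 17/19 of E → 136.89; 41/41 used.
Total value = 331.89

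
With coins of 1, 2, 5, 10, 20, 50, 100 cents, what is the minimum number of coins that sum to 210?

Use the largest denomination that fits, subtract, and repeat.
210 − 2×100→10 − 1×10→0
Total coins = 2 + 1 = 3

3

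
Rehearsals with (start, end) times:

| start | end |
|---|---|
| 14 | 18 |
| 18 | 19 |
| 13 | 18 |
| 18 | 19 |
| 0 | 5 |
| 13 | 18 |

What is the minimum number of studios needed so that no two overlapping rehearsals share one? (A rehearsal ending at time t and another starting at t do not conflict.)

3

Events (time:±→running): 0:+→1 5:-→0 13:+→1 13:+→2 14:+→3 … peak 3.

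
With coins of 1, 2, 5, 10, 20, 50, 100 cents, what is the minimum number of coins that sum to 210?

3

210 = 2×100 + 1×10
Total coins = 2 + 1 = 3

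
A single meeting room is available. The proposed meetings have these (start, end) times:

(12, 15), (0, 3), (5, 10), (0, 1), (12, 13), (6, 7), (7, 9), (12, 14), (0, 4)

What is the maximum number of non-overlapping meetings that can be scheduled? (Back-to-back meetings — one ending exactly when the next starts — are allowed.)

Order by finish time; keep every interval that doesn't clash with the previous kept one.
By end time: (0,1), (0,3), (0,4), (6,7), (7,9), (5,10), (12,13), (12,14), (12,15).
Pick (0,1); next start ≥ 1 → (6,7); next start ≥ 7 → (7,9); next start ≥ 9 → (12,13).
Selected 4 meetings.

4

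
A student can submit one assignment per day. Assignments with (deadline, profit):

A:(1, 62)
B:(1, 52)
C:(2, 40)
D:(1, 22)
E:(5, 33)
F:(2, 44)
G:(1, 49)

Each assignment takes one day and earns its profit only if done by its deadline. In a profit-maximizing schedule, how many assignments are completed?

3

Take jobs in profit order; each goes to the latest open slot no later than its deadline.
By profit: A(d1,62), B(d1,52), G(d1,49), F(d2,44), C(d2,40), E(d5,33), D(d1,22)
A→slot 1; B skipped; G skipped; F→slot 2; C skipped; E→slot 5; D skipped.
3 of 7 scheduled.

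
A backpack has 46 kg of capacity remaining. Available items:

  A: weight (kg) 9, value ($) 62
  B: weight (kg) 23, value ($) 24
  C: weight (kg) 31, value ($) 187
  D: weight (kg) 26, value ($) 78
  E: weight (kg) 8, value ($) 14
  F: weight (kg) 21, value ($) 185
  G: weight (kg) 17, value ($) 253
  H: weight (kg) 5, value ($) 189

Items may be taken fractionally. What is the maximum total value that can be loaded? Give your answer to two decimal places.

647.67

Sort by value per unit weight and fill in that order.
Ratios (sorted): H 37.80, G 14.88, F 8.81, A 6.89, C 6.03, D 3.00, E 1.75, B 1.04
take H (5 @ 189); take G (17 @ 253); take F (21 @ 185); take 3/9 of A → 20.67. Capacity used 46/46.
Total value = 647.67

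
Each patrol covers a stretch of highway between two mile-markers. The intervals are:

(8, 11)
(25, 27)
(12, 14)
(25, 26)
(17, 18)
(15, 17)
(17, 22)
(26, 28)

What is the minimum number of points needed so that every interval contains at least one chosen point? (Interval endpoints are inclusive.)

Process intervals by earliest right end; each time one isn't hit yet, stab at its right endpoint.
Sorted: [8,11] [12,14] [15,17] [17,18] [17,22] [25,26] [25,27] [26,28]
{[8,11]} hit by 11; {[12,14]} hit by 14; {[15,17],[17,18],[17,22]} hit by 17; {[25,26],[25,27],[26,28]} hit by 26.
Points: 11, 14, 17, 26 (4 total).

4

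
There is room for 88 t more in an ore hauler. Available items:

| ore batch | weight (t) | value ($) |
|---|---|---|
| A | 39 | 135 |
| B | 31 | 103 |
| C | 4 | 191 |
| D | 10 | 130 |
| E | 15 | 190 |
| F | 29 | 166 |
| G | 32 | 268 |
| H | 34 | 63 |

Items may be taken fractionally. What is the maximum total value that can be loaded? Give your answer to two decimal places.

933.55

Greedy by value/weight ratio, highest first.
Order: C (191/4=47.75) > D (130/10=13.00) > E (190/15=12.67) > G (268/32=8.38) > F (166/29=5.72) > A (135/39=3.46) > B (103/31=3.32) > H (63/34=1.85)
Fill: take C (4 @ 191) → take D (10 @ 130) → take E (15 @ 190) → take G (32 @ 268) → take 27/29 of F → 154.55; 88/88 used.
Total value = 933.55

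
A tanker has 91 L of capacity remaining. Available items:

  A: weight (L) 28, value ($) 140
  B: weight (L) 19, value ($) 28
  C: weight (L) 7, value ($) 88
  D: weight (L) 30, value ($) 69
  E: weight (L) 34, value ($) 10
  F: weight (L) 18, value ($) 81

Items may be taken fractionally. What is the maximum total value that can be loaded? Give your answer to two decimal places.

389.79

Ratios (sorted): C 12.57, A 5.00, F 4.50, D 2.30, B 1.47, E 0.29
take C (7 @ 88); take A (28 @ 140); take F (18 @ 81); take D (30 @ 69); take 8/19 of B → 11.79. Capacity used 91/91.
Total value = 389.79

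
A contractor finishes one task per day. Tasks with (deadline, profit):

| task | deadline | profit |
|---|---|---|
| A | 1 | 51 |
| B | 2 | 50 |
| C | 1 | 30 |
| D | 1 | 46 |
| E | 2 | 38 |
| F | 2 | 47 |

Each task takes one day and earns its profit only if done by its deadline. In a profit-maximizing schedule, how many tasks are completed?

By profit: A(d1,51), B(d2,50), F(d2,47), D(d1,46), E(d2,38), C(d1,30)
A→slot 1; B→slot 2; F skipped; D skipped; E skipped; C skipped.
2 of 6 scheduled.

2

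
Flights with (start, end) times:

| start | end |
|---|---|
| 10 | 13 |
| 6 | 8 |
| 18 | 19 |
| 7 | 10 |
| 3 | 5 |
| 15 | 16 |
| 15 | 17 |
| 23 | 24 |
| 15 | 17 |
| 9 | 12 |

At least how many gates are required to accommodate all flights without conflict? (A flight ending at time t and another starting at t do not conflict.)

3

Events (time:±→running): 3:+→1 5:-→0 6:+→1 7:+→2 8:-→1 9:+→2 10:-→1 10:+→2 12:-→1 13:-→0 15:+→1 15:+→2 15:+→3 … peak 3.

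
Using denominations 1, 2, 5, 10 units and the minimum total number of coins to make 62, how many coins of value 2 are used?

62 − 6×10→2 − 1×2→0
Count of 2: 1

1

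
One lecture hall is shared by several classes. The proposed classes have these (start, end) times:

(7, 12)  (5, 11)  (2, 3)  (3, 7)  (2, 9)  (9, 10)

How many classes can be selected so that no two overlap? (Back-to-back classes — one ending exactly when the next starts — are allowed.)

3

Greedy by earliest finish: after sorting by end time, pick each interval compatible with the last pick.
Sorted by end: (2,3)  (3,7)  (2,9)  (9,10)  (5,11)  (7,12)
take (2,3); take (3,7); skip (2,9); take (9,10); skip (5,11).
Selected 3 classes.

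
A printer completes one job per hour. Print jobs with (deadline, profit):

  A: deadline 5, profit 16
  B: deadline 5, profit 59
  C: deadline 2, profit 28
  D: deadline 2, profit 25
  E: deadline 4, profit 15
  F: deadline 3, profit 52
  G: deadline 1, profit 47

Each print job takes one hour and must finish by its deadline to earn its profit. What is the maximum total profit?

Sort by profit descending; place each in the latest free slot ≤ its deadline.
By profit: B(d5,59), F(d3,52), G(d1,47), C(d2,28), D(d2,25), A(d5,16), E(d4,15)
B→slot 5; F→slot 3; G→slot 1; C→slot 2; D skipped; A→slot 4; E skipped.
Profit = 47 + 28 + 52 + 16 + 59 = 202

202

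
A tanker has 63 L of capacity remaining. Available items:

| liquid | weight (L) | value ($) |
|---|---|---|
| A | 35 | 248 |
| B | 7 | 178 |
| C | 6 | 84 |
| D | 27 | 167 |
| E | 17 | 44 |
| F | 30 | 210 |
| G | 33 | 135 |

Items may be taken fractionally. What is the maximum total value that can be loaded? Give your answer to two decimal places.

Sort by value per unit weight and fill in that order.
Ratios (sorted): B 25.43, C 14.00, A 7.09, F 7.00, D 6.19, G 4.09, E 2.59
take B (7 @ 178); take C (6 @ 84); take A (35 @ 248); take 15/30 of F → 105.00. Capacity used 63/63.
Total value = 615.00

615.00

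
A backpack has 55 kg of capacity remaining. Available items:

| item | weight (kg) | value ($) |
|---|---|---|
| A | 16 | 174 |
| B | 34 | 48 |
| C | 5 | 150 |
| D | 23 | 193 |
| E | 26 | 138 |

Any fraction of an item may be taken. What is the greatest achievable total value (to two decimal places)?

Sort by value per unit weight and fill in that order.
Order: C (150/5=30.00) > A (174/16=10.88) > D (193/23=8.39) > E (138/26=5.31) > B (48/34=1.41)
Fill: take C (5 @ 150) → take A (16 @ 174) → take D (23 @ 193) → take 11/26 of E → 58.38; 55/55 used.
Total value = 575.38

575.38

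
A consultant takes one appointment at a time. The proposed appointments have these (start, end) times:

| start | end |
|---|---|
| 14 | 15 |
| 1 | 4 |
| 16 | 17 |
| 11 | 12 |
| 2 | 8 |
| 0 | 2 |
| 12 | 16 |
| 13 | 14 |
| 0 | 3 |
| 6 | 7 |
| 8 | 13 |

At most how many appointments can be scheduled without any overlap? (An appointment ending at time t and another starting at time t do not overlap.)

Sort by end time and greedily take each interval whose start is ≥ the last chosen end.
Sorted by end: (0,2)  (0,3)  (1,4)  (6,7)  (2,8)  (11,12)  (8,13)  (13,14)  (14,15)  (12,16)  (16,17)
take (0,2); take (6,7); take (11,12); take (13,14); take (14,15); take (16,17).
Selected 6 appointments.

6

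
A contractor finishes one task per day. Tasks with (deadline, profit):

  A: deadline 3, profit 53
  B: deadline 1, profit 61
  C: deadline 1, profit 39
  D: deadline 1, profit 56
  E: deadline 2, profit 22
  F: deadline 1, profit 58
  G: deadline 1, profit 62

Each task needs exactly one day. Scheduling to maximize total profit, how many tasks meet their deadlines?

3

Take jobs in profit order; each goes to the latest open slot no later than its deadline.
By profit: G(d1,62), B(d1,61), F(d1,58), D(d1,56), A(d3,53), C(d1,39), E(d2,22)
G→slot 1; B skipped; F skipped; D skipped; A→slot 3; C skipped; E→slot 2.
3 of 7 scheduled.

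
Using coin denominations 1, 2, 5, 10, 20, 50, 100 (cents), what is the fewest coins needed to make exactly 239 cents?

239 = 2×100 + 1×20 + 1×10 + 1×5 + 2×2
Total coins = 2 + 1 + 1 + 1 + 2 = 7

7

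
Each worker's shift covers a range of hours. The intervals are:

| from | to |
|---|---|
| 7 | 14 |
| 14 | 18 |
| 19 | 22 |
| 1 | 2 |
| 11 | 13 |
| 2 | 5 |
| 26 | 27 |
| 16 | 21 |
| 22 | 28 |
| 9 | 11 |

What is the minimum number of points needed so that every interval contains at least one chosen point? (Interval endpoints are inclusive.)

Sort by right endpoint; whenever an interval is uncovered, place a point at its right end.
Sorted: [1,2] [2,5] [9,11] [11,13] [7,14] [14,18] [16,21] [19,22] [26,27] [22,28]
{[1,2],[2,5]} hit by 2; {[9,11],[11,13],[7,14]} hit by 11; {[14,18],[16,21]} hit by 18; {[19,22]} hit by 22; {[26,27],[22,28]} hit by 27.
Points: 2, 11, 18, 22, 27 (5 total).

5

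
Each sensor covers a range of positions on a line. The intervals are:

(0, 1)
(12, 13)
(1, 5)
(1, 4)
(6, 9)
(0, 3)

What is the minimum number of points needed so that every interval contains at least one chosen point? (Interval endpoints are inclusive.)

Process intervals by earliest right end; each time one isn't hit yet, stab at its right endpoint.
Sorted: [0,1] [0,3] [1,4] [1,5] [6,9] [12,13]
{[0,1],[0,3],[1,4],[1,5]} hit by 1; {[6,9]} hit by 9; {[12,13]} hit by 13.
Points: 1, 9, 13 (3 total).

3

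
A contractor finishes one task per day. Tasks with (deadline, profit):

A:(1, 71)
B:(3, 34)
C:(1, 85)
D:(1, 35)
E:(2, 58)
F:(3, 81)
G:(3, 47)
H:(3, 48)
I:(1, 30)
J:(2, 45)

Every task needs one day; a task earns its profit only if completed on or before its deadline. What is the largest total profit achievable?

Sort by profit descending; place each in the latest free slot ≤ its deadline.
By profit: C(d1,85), F(d3,81), A(d1,71), E(d2,58), H(d3,48), G(d3,47), J(d2,45), D(d1,35), B(d3,34), I(d1,30)
C→slot 1; F→slot 3; A skipped; E→slot 2; H skipped; G skipped; J skipped; D skipped; B skipped; I skipped.
Profit = 85 + 58 + 81 = 224

224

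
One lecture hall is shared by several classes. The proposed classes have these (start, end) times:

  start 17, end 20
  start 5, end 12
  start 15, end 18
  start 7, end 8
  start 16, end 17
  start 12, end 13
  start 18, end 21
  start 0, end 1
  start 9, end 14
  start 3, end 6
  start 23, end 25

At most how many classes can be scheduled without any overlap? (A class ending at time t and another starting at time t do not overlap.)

7

Sorted by end: (0,1)  (3,6)  (7,8)  (5,12)  (12,13)  (9,14)  (16,17)  (15,18)  (17,20)  (18,21)  (23,25)
take (0,1); take (3,6); take (7,8); skip (5,12); take (12,13); take (16,17); skip (15,18); take (17,20); skip (18,21); take (23,25).
Selected 7 classes.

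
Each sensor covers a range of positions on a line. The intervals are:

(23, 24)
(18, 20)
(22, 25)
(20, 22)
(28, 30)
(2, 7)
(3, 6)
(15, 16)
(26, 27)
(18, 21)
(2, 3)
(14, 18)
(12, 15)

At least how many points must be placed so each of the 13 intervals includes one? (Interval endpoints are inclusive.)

Process intervals by earliest right end; each time one isn't hit yet, stab at its right endpoint.
Sorted: [2,3] [3,6] [2,7] [12,15] [15,16] [14,18] [18,20] [18,21] [20,22] [23,24] [22,25] [26,27] [28,30]
{[2,3],[3,6],[2,7]} hit by 3; {[12,15],[15,16],[14,18]} hit by 15; {[18,20],[18,21],[20,22]} hit by 20; {[23,24],[22,25]} hit by 24; {[26,27]} hit by 27; {[28,30]} hit by 30.
Points: 3, 15, 20, 24, 27, 30 (6 total).

6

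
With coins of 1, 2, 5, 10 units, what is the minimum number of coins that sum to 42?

Greedy: take as many of the largest coin as possible, then repeat with the remainder.
42 − 4×10→2 − 1×2→0
Total coins = 4 + 1 = 5

5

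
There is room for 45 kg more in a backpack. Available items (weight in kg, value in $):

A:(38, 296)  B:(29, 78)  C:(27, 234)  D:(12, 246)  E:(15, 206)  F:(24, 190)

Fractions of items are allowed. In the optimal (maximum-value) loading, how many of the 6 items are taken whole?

2

Sort by value per unit weight and fill in that order.
Order: D (246/12=20.50) > E (206/15=13.73) > C (234/27=8.67) > F (190/24=7.92) > A (296/38=7.79) > B (78/29=2.69)
Fill: take D (12 @ 246) → take E (15 @ 206) → take 18/27 of C → 156.00; 45/45 used.
2 item(s) taken whole; one partial (take 18/27 of C).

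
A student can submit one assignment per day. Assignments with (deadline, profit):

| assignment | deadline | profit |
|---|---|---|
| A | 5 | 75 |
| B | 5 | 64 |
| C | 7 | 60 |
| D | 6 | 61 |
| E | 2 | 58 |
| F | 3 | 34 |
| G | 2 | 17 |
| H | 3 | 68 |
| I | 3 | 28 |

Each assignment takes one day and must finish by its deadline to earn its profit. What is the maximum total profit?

Profit order: A=75 H=68 B=64 D=61 C=60 E=58 F=34 I=28 G=17
Assign: A→slot 5, H→slot 3, B→slot 4, D→slot 6, C→slot 7, E→slot 2, F→slot 1, I skipped, G skipped.
Slots: [1:F] [2:E] [3:H] [4:B] [5:A] [6:D] [7:C]
Profit = 34 + 58 + 68 + 64 + 75 + 61 + 60 = 420

420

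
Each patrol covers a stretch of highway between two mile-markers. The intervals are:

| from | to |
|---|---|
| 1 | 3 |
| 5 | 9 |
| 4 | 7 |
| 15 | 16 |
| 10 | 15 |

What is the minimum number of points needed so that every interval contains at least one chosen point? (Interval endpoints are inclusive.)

3

Sorted: [1,3] [4,7] [5,9] [10,15] [15,16]
{[1,3]} hit by 3; {[4,7],[5,9]} hit by 7; {[10,15],[15,16]} hit by 15.
Points: 3, 7, 15 (3 total).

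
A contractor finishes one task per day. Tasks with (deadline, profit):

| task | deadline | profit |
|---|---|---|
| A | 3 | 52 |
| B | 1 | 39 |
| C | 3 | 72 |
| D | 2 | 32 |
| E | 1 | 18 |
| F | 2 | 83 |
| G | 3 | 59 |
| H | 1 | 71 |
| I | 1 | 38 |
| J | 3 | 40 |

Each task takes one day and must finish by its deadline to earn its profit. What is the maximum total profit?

Take jobs in profit order; each goes to the latest open slot no later than its deadline.
By profit: F(d2,83), C(d3,72), H(d1,71), G(d3,59), A(d3,52), J(d3,40), B(d1,39), I(d1,38), D(d2,32), E(d1,18)
F→slot 2; C→slot 3; H→slot 1; G skipped; A skipped; J skipped; B skipped; I skipped; D skipped; E skipped.
Profit = 71 + 83 + 72 = 226

226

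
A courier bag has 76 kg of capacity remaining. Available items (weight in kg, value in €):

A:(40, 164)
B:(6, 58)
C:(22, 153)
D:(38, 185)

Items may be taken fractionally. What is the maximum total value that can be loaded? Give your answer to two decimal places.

437.00

Greedy by value/weight ratio, highest first.
Order: B (58/6=9.67) > C (153/22=6.95) > D (185/38=4.87) > A (164/40=4.10)
Fill: take B (6 @ 58) → take C (22 @ 153) → take D (38 @ 185) → take 10/40 of A → 41.00; 76/76 used.
Total value = 437.00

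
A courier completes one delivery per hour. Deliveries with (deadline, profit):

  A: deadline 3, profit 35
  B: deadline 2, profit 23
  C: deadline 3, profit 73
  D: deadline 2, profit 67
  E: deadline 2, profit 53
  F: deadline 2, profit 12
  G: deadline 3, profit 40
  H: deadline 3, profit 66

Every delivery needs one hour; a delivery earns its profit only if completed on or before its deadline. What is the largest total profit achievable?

By profit: C(d3,73), D(d2,67), H(d3,66), E(d2,53), G(d3,40), A(d3,35), B(d2,23), F(d2,12)
C→slot 3; D→slot 2; H→slot 1; E skipped; G skipped; A skipped; B skipped; F skipped.
Profit = 66 + 67 + 73 = 206

206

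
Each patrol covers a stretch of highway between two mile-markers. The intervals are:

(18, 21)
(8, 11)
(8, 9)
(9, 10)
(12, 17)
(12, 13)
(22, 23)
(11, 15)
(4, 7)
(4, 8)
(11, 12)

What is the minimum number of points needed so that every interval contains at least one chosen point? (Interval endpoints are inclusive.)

5

Sorted: [4,7] [4,8] [8,9] [9,10] [8,11] [11,12] [12,13] [11,15] [12,17] [18,21] [22,23]
{[4,7],[4,8]} hit by 7; {[8,9],[9,10],[8,11]} hit by 9; {[11,12],[12,13],[11,15],[12,17]} hit by 12; {[18,21]} hit by 21; {[22,23]} hit by 23.
Points: 7, 9, 12, 21, 23 (5 total).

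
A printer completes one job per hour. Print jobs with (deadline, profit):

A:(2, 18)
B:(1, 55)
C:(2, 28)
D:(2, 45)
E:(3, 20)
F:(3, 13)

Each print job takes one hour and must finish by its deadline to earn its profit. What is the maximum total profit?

120

Sort by profit descending; place each in the latest free slot ≤ its deadline.
Profit order: B=55 D=45 C=28 E=20 A=18 F=13
Assign: B→slot 1, D→slot 2, C skipped, E→slot 3, A skipped, F skipped.
Slots: [1:B] [2:D] [3:E]
Profit = 55 + 45 + 20 = 120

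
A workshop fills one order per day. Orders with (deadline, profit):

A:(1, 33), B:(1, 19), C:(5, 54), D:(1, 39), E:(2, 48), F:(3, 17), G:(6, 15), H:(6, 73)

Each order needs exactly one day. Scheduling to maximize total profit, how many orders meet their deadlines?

6

Profit order: H=73 C=54 E=48 D=39 A=33 B=19 F=17 G=15
Assign: H→slot 6, C→slot 5, E→slot 2, D→slot 1, A skipped, B skipped, F→slot 3, G→slot 4.
Slots: [1:D] [2:E] [3:F] [4:G] [5:C] [6:H]
6 of 8 scheduled.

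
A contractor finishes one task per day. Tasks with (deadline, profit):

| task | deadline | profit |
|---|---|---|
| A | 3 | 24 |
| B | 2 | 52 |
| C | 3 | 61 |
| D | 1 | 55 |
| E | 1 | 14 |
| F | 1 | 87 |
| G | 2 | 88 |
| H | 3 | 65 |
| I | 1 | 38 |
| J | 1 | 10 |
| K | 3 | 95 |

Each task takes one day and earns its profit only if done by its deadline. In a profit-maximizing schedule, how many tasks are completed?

Sort by profit descending; place each in the latest free slot ≤ its deadline.
Profit order: K=95 G=88 F=87 H=65 C=61 D=55 B=52 I=38 A=24 E=14 J=10
Assign: K→slot 3, G→slot 2, F→slot 1, H skipped, C skipped, D skipped, B skipped, I skipped, A skipped, E skipped, J skipped.
Slots: [1:F] [2:G] [3:K]
3 of 11 scheduled.

3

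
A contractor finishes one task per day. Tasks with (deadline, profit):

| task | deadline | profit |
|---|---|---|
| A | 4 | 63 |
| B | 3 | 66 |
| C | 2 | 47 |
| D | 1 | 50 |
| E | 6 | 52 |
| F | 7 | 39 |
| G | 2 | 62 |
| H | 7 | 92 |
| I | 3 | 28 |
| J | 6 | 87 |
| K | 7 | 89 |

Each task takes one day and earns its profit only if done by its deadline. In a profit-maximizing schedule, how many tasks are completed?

Take jobs in profit order; each goes to the latest open slot no later than its deadline.
Profit order: H=92 K=89 J=87 B=66 A=63 G=62 E=52 D=50 C=47 F=39 I=28
Assign: H→slot 7, K→slot 6, J→slot 5, B→slot 3, A→slot 4, G→slot 2, E→slot 1, D skipped, C skipped, F skipped, I skipped.
Slots: [1:E] [2:G] [3:B] [4:A] [5:J] [6:K] [7:H]
7 of 11 scheduled.

7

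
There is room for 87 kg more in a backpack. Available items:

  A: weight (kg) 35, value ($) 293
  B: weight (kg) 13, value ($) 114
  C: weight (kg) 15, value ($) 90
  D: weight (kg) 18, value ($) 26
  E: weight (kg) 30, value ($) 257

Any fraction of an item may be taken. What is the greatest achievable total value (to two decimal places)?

718.00

Sort by value per unit weight and fill in that order.
Order: B (114/13=8.77) > E (257/30=8.57) > A (293/35=8.37) > C (90/15=6.00) > D (26/18=1.44)
Fill: take B (13 @ 114) → take E (30 @ 257) → take A (35 @ 293) → take 9/15 of C → 54.00; 87/87 used.
Total value = 718.00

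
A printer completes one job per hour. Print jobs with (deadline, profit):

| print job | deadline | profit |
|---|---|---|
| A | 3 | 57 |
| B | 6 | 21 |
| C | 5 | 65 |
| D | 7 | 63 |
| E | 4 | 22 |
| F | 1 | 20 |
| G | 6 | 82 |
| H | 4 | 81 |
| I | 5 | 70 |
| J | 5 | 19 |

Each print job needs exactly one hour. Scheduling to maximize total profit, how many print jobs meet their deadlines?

7

By profit: G(d6,82), H(d4,81), I(d5,70), C(d5,65), D(d7,63), A(d3,57), E(d4,22), B(d6,21), F(d1,20), J(d5,19)
G→slot 6; H→slot 4; I→slot 5; C→slot 3; D→slot 7; A→slot 2; E→slot 1; B skipped; F skipped; J skipped.
7 of 10 scheduled.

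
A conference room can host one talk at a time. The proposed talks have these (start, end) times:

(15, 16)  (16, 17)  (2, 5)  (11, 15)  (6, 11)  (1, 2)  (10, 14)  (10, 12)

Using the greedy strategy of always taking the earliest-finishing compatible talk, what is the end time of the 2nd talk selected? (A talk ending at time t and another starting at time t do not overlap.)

5

Greedy by earliest finish: after sorting by end time, pick each interval compatible with the last pick.
Sorted by end: (1,2)  (2,5)  (6,11)  (10,12)  (10,14)  (11,15)  (15,16)  (16,17)
take (1,2); take (2,5); take (6,11); skip (10,12); take (11,15); take (15,16); take (16,17).
Selected: (1,2) (2,5) (6,11) (11,15) (15,16) (16,17)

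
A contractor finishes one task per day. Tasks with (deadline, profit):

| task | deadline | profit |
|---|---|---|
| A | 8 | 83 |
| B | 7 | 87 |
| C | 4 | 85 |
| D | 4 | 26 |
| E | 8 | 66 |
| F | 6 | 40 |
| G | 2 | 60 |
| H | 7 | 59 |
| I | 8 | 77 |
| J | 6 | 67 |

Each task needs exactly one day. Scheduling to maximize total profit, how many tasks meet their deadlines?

8

By profit: B(d7,87), C(d4,85), A(d8,83), I(d8,77), J(d6,67), E(d8,66), G(d2,60), H(d7,59), F(d6,40), D(d4,26)
B→slot 7; C→slot 4; A→slot 8; I→slot 6; J→slot 5; E→slot 3; G→slot 2; H→slot 1; F skipped; D skipped.
8 of 10 scheduled.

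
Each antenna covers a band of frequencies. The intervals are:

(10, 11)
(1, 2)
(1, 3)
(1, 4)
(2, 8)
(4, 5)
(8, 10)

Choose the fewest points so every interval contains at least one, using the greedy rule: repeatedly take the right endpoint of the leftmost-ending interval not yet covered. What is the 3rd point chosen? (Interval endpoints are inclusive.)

10

By right end: [1,2]  [1,3]  [1,4]  [4,5]  [2,8]  [8,10]  [10,11]
[1,2] uncovered → point at 2; [4,5] uncovered → point at 5; [8,10] uncovered → point at 10.
Points: 2, 5, 10 (3 total).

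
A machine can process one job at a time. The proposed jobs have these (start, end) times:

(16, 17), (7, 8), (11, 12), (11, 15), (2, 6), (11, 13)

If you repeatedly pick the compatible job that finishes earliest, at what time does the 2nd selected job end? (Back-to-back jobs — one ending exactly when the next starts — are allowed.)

Sorted by end: (2,6)  (7,8)  (11,12)  (11,13)  (11,15)  (16,17)
take (2,6); take (7,8); take (11,12); take (16,17).
Selected: (2,6) (7,8) (11,12) (16,17)

8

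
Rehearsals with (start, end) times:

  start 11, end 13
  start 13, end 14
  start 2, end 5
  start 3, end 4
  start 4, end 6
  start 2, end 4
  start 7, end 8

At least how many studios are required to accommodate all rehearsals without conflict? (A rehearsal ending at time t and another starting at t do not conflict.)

The answer is the maximum number of intervals overlapping at any instant.
starts: [2, 2, 3, 4, 7, 11, 13]
ends:   [4, 4, 5, 6, 8, 13, 14]
s2→1 s2→2 s3→3  — peak 3.

3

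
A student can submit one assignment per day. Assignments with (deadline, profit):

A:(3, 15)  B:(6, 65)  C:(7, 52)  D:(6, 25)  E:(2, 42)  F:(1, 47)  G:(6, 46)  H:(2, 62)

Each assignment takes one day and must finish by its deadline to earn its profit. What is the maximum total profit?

Sort by profit descending; place each in the latest free slot ≤ its deadline.
By profit: B(d6,65), H(d2,62), C(d7,52), F(d1,47), G(d6,46), E(d2,42), D(d6,25), A(d3,15)
B→slot 6; H→slot 2; C→slot 7; F→slot 1; G→slot 5; E skipped; D→slot 4; A→slot 3.
Profit = 47 + 62 + 15 + 25 + 46 + 65 + 52 = 312

312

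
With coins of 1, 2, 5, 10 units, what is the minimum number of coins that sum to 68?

9

Greedy: take as many of the largest coin as possible, then repeat with the remainder.
68 = 6×10 + 1×5 + 1×2 + 1×1
Total coins = 6 + 1 + 1 + 1 = 9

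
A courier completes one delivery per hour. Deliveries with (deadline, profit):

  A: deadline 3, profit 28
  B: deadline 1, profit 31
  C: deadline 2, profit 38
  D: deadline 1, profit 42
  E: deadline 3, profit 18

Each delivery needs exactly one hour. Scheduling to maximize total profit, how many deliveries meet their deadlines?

3

Take jobs in profit order; each goes to the latest open slot no later than its deadline.
Profit order: D=42 C=38 B=31 A=28 E=18
Assign: D→slot 1, C→slot 2, B skipped, A→slot 3, E skipped.
Slots: [1:D] [2:C] [3:A]
3 of 5 scheduled.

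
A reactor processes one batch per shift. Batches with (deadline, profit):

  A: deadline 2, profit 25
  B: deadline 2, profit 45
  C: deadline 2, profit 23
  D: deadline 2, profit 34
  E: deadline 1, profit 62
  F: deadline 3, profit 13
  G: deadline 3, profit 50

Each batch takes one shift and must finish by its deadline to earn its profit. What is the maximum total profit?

157

Profit order: E=62 G=50 B=45 D=34 A=25 C=23 F=13
Assign: E→slot 1, G→slot 3, B→slot 2, D skipped, A skipped, C skipped, F skipped.
Slots: [1:E] [2:B] [3:G]
Profit = 62 + 45 + 50 = 157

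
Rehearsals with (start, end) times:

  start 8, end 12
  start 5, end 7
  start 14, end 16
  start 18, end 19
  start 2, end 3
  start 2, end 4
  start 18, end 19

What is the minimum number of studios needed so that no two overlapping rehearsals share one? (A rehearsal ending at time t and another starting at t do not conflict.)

2

starts: [2, 2, 5, 8, 14, 18, 18]
ends:   [3, 4, 7, 12, 16, 19, 19]
s2→1 s2→2  — peak 2.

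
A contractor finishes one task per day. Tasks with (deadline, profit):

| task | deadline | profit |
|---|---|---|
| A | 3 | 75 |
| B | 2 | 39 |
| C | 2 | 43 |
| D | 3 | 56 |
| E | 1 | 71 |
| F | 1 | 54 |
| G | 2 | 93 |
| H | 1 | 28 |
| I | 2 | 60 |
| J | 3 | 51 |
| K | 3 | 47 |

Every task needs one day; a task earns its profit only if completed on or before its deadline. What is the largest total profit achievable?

By profit: G(d2,93), A(d3,75), E(d1,71), I(d2,60), D(d3,56), F(d1,54), J(d3,51), K(d3,47), C(d2,43), B(d2,39), H(d1,28)
G→slot 2; A→slot 3; E→slot 1; I skipped; D skipped; F skipped; J skipped; K skipped; C skipped; B skipped; H skipped.
Profit = 71 + 93 + 75 = 239

239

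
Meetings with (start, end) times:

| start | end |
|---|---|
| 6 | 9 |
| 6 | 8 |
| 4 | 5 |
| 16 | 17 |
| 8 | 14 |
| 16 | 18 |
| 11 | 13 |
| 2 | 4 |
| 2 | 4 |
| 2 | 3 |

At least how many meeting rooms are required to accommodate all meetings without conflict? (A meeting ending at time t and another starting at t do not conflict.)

Count concurrent intervals with a sweep; the peak is the room count.
starts: [2, 2, 2, 4, 6, 6, 8, 11, 16, 16]
ends:   [3, 4, 4, 5, 8, 9, 13, 14, 17, 18]
s2→1 s2→2 s2→3  — peak 3.

3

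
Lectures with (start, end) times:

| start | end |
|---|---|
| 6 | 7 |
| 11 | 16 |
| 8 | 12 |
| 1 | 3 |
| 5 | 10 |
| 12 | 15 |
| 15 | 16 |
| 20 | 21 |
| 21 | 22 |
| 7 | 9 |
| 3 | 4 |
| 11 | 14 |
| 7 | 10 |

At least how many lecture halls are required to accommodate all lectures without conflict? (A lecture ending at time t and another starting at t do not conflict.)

4

The answer is the maximum number of intervals overlapping at any instant.
starts: [1, 3, 5, 6, 7, 7, 8, 11, 11, 12, 15, 20, 21]
ends:   [3, 4, 7, 9, 10, 10, 12, 14, 15, 16, 16, 21, 22]
s1→1 e3→0 s3→1 e4→0 s5→1 s6→2 e7→1 s7→2 s7→3 s8→4  — peak 4.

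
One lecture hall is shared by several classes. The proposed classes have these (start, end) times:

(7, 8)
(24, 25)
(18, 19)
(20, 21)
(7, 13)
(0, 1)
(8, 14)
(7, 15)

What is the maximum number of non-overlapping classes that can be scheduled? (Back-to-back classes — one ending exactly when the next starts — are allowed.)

6

Greedy by earliest finish: after sorting by end time, pick each interval compatible with the last pick.
Sorted by end: (0,1)  (7,8)  (7,13)  (8,14)  (7,15)  (18,19)  (20,21)  (24,25)
take (0,1); take (7,8); take (8,14); take (18,19); take (20,21); take (24,25).
Selected 6 classes.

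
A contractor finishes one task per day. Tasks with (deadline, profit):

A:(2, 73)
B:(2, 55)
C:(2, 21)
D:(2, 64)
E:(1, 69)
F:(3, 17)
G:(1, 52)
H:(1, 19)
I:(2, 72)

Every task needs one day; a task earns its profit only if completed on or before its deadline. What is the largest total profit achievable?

Sort by profit descending; place each in the latest free slot ≤ its deadline.
By profit: A(d2,73), I(d2,72), E(d1,69), D(d2,64), B(d2,55), G(d1,52), C(d2,21), H(d1,19), F(d3,17)
A→slot 2; I→slot 1; E skipped; D skipped; B skipped; G skipped; C skipped; H skipped; F→slot 3.
Profit = 72 + 73 + 17 = 162

162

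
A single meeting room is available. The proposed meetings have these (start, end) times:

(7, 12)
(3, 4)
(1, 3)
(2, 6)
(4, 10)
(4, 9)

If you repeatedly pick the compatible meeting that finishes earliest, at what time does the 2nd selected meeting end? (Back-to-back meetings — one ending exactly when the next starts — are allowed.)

Sort by end time and greedily take each interval whose start is ≥ the last chosen end.
By end time: (1,3), (3,4), (2,6), (4,9), (4,10), (7,12).
Pick (1,3); next start ≥ 3 → (3,4); next start ≥ 4 → (4,9).
Selected: (1,3) (3,4) (4,9)

4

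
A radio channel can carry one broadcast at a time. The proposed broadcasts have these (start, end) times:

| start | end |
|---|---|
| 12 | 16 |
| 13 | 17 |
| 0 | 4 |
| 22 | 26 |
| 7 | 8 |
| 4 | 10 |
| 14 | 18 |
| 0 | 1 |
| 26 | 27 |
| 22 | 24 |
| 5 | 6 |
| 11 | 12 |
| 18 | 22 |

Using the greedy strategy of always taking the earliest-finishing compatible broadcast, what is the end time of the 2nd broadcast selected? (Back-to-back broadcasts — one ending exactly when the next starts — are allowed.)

Sorted by end: (0,1)  (0,4)  (5,6)  (7,8)  (4,10)  (11,12)  (12,16)  (13,17)  (14,18)  (18,22)  (22,24)  (22,26)  (26,27)
take (0,1); take (5,6); take (7,8); take (11,12); take (12,16); take (18,22); take (22,24); take (26,27).
Selected: (0,1) (5,6) (7,8) (11,12) (12,16) (18,22) (22,24) (26,27)

6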